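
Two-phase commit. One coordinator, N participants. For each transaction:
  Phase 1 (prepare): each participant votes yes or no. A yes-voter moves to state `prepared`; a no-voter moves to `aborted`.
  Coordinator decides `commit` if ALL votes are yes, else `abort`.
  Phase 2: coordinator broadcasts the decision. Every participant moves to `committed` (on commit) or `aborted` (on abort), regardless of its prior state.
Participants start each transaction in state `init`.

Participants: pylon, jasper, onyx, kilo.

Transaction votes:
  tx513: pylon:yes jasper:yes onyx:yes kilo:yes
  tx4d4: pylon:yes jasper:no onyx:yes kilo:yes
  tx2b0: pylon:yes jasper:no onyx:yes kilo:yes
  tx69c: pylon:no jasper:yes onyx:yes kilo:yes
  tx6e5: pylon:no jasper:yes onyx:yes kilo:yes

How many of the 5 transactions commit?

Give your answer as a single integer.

Answer: 1

Derivation:
tx513: all yes -> commit (commits=1)
tx4d4: no from jasper -> abort (commits=1)
tx2b0: no from jasper -> abort (commits=1)
tx69c: no from pylon -> abort (commits=1)
tx6e5: no from pylon -> abort (commits=1)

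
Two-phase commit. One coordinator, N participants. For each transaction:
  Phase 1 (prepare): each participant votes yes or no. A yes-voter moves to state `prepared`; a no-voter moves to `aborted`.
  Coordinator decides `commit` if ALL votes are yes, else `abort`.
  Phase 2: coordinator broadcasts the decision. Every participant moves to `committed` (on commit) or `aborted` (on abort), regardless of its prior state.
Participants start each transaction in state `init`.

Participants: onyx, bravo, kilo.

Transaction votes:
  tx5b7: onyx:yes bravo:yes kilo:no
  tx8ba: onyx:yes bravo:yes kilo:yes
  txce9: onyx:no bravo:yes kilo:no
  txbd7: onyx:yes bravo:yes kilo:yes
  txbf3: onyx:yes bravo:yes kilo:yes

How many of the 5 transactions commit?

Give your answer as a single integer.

tx5b7: no from kilo -> abort (commits=0)
tx8ba: all yes -> commit (commits=1)
txce9: no from onyx, kilo -> abort (commits=1)
txbd7: all yes -> commit (commits=2)
txbf3: all yes -> commit (commits=3)

Answer: 3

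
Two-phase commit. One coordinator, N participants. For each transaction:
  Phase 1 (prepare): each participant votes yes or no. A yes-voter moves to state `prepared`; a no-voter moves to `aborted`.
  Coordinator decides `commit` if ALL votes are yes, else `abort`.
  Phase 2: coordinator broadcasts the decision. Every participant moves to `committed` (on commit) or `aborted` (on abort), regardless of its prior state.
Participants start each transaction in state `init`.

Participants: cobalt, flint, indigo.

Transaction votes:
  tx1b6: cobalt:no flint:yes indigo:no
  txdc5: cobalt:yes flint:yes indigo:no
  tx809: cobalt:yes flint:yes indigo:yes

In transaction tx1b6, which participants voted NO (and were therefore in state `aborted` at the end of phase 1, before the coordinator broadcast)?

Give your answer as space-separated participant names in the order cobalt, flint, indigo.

Txn tx1b6 phase 1: cobalt no -> aborted; flint yes -> prepared; indigo no -> aborted

Answer: cobalt indigo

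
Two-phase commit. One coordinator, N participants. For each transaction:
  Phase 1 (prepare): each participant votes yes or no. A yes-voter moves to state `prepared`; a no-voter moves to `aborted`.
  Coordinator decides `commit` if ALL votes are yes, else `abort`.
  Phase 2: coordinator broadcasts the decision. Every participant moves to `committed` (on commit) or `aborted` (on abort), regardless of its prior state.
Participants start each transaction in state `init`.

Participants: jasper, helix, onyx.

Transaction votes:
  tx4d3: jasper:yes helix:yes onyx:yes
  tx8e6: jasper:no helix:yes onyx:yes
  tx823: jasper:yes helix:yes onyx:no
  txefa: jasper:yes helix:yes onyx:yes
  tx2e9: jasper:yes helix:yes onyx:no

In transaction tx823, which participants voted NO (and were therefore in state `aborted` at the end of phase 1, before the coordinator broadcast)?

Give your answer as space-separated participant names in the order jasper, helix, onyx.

Txn tx823 phase 1: jasper yes -> prepared; helix yes -> prepared; onyx no -> aborted

Answer: onyx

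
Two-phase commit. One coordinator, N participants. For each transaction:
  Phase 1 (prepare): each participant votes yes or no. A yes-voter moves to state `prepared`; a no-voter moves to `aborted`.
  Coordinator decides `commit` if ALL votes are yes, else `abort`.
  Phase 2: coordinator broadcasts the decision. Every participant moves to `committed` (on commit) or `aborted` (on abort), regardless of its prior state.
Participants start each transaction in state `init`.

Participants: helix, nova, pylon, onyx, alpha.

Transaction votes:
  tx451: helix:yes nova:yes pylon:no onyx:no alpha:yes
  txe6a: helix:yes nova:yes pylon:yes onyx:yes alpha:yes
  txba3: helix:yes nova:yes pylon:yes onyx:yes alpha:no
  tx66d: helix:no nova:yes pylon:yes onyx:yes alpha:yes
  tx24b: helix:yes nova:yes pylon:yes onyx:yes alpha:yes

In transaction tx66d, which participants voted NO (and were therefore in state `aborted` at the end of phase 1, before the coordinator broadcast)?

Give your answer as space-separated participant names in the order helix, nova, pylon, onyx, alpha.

Answer: helix

Derivation:
Txn tx66d phase 1: helix no -> aborted; nova yes -> prepared; pylon yes -> prepared; onyx yes -> prepared; alpha yes -> prepared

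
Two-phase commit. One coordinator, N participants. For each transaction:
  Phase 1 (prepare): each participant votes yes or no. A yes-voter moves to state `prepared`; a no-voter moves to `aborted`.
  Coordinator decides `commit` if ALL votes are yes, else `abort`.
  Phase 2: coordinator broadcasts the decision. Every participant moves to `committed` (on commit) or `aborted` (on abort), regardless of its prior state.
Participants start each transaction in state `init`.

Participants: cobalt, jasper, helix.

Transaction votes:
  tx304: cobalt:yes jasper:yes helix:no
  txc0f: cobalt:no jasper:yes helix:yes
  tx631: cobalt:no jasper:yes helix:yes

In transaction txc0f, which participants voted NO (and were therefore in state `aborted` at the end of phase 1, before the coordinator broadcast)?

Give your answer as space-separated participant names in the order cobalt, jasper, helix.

Txn txc0f phase 1: cobalt no -> aborted; jasper yes -> prepared; helix yes -> prepared

Answer: cobalt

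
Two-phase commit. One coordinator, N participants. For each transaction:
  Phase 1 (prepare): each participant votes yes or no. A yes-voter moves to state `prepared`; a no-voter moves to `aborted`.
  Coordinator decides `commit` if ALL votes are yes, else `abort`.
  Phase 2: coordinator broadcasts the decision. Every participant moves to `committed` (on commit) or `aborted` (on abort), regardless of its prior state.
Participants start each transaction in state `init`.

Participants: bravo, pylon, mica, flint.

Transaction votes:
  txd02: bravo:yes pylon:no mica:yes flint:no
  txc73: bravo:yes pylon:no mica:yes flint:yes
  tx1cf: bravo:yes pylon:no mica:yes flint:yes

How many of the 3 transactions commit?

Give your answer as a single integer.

txd02: no from pylon, flint -> abort (commits=0)
txc73: no from pylon -> abort (commits=0)
tx1cf: no from pylon -> abort (commits=0)

Answer: 0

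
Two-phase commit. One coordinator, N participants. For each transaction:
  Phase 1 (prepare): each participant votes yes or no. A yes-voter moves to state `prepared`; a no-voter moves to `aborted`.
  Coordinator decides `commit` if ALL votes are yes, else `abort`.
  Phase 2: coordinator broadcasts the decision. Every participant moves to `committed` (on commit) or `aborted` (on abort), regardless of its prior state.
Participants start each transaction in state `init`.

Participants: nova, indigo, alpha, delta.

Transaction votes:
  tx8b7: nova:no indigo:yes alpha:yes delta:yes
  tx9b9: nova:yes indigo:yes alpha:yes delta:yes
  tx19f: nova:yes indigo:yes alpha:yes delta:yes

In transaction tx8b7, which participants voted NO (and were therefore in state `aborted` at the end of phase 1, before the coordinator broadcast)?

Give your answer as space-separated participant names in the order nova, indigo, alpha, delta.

Answer: nova

Derivation:
Txn tx8b7 phase 1: nova no -> aborted; indigo yes -> prepared; alpha yes -> prepared; delta yes -> prepared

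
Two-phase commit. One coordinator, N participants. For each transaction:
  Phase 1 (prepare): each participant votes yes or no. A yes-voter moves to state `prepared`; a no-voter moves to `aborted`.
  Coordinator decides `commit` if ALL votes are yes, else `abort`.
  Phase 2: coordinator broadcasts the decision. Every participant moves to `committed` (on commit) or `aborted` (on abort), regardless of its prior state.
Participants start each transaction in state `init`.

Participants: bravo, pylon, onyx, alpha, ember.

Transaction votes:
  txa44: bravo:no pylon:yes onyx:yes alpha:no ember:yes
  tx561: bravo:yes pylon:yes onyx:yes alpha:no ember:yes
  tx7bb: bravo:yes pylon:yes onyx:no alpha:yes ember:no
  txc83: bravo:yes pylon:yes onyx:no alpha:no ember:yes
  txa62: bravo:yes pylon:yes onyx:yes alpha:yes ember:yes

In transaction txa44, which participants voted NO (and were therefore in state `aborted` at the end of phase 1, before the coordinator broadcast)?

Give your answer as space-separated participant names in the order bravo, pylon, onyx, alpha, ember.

Txn txa44 phase 1: bravo no -> aborted; pylon yes -> prepared; onyx yes -> prepared; alpha no -> aborted; ember yes -> prepared

Answer: bravo alpha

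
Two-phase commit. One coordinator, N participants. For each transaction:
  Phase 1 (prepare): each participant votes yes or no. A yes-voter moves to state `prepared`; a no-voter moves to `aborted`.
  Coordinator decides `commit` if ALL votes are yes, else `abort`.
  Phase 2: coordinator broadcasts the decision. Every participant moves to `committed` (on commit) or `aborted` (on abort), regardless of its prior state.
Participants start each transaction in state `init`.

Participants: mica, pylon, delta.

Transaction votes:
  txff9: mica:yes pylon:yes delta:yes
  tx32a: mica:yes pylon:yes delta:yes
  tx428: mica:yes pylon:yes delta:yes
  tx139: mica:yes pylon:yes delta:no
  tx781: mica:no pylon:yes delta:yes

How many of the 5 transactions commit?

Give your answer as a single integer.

Answer: 3

Derivation:
txff9: all yes -> commit (commits=1)
tx32a: all yes -> commit (commits=2)
tx428: all yes -> commit (commits=3)
tx139: no from delta -> abort (commits=3)
tx781: no from mica -> abort (commits=3)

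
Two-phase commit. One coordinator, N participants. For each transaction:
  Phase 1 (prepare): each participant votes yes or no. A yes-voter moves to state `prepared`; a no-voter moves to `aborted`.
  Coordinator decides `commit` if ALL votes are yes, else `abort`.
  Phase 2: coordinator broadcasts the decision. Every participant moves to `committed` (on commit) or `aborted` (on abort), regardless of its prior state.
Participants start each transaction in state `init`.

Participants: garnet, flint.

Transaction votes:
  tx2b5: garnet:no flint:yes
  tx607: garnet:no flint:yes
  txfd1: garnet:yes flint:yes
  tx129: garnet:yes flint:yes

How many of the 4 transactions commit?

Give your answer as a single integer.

tx2b5: no from garnet -> abort (commits=0)
tx607: no from garnet -> abort (commits=0)
txfd1: all yes -> commit (commits=1)
tx129: all yes -> commit (commits=2)

Answer: 2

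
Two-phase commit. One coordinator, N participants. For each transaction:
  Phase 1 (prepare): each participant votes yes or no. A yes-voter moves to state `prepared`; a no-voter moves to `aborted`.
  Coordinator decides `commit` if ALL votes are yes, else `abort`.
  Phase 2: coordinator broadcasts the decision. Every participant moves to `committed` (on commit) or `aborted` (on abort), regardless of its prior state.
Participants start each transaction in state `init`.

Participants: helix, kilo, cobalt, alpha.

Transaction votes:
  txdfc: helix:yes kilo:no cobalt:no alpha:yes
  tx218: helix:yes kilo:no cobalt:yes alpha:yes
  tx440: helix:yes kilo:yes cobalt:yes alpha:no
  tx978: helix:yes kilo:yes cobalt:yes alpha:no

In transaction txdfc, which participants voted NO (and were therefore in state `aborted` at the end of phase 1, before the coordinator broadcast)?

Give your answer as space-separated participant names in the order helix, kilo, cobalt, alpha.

Txn txdfc phase 1: helix yes -> prepared; kilo no -> aborted; cobalt no -> aborted; alpha yes -> prepared

Answer: kilo cobalt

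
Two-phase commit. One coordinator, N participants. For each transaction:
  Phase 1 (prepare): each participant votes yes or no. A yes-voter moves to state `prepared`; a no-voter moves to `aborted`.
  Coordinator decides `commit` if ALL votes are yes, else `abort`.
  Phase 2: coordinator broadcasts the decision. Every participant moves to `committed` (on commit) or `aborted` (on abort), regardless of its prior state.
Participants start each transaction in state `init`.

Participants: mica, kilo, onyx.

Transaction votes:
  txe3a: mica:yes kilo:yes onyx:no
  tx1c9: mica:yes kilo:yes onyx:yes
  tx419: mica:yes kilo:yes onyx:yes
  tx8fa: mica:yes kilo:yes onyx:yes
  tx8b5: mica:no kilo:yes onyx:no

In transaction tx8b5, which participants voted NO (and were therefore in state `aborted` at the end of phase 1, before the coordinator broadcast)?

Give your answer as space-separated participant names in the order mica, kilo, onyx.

Txn tx8b5 phase 1: mica no -> aborted; kilo yes -> prepared; onyx no -> aborted

Answer: mica onyx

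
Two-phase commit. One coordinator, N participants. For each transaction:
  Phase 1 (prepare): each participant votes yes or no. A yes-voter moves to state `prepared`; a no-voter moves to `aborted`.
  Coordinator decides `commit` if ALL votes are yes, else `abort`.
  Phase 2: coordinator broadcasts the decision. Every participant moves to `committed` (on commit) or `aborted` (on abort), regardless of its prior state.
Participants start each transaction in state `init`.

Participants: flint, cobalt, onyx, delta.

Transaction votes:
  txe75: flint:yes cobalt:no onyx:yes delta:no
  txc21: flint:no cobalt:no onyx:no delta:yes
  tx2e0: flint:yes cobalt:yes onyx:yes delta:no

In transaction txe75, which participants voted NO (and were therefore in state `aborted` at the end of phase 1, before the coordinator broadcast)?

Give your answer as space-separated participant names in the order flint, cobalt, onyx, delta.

Txn txe75 phase 1: flint yes -> prepared; cobalt no -> aborted; onyx yes -> prepared; delta no -> aborted

Answer: cobalt delta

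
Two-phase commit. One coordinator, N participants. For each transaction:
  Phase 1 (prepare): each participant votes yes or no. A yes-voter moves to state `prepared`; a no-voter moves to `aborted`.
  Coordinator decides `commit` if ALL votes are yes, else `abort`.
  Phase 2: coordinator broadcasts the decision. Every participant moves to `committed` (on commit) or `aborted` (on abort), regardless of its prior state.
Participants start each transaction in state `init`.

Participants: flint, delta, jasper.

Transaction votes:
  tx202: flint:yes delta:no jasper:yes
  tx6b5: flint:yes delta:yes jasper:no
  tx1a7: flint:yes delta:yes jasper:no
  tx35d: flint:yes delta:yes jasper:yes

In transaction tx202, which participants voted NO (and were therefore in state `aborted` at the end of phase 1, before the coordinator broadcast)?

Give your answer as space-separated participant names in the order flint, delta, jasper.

Answer: delta

Derivation:
Txn tx202 phase 1: flint yes -> prepared; delta no -> aborted; jasper yes -> prepared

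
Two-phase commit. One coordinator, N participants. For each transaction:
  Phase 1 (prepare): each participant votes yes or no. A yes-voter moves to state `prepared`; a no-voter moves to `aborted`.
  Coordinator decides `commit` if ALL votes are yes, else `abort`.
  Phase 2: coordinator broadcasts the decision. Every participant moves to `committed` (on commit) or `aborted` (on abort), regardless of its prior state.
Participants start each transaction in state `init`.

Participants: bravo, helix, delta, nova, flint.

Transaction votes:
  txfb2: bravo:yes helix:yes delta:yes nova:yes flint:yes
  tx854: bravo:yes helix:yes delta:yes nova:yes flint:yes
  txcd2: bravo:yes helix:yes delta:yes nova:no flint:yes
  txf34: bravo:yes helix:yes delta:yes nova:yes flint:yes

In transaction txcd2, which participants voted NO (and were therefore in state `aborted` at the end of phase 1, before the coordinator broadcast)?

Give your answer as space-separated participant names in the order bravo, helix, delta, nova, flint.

Txn txcd2 phase 1: bravo yes -> prepared; helix yes -> prepared; delta yes -> prepared; nova no -> aborted; flint yes -> prepared

Answer: nova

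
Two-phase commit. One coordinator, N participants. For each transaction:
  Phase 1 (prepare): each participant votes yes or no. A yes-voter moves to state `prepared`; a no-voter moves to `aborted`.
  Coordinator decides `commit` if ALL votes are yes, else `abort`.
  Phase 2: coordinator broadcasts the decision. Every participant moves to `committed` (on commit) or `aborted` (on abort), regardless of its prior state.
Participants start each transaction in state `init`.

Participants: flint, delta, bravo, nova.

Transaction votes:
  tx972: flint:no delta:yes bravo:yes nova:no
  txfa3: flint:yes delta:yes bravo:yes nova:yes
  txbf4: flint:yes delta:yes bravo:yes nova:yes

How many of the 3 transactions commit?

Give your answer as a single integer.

Answer: 2

Derivation:
tx972: no from flint, nova -> abort (commits=0)
txfa3: all yes -> commit (commits=1)
txbf4: all yes -> commit (commits=2)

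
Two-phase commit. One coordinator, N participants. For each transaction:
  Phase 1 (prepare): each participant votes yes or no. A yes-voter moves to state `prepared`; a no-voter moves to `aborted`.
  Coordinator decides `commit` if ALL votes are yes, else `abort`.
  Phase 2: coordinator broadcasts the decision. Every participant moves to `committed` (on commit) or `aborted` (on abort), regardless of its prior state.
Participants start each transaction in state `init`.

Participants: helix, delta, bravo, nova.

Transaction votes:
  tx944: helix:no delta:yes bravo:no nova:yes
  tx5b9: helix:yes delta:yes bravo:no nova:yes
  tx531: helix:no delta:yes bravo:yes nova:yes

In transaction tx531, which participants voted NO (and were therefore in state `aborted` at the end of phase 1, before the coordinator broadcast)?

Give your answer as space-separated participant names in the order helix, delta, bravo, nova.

Answer: helix

Derivation:
Txn tx531 phase 1: helix no -> aborted; delta yes -> prepared; bravo yes -> prepared; nova yes -> prepared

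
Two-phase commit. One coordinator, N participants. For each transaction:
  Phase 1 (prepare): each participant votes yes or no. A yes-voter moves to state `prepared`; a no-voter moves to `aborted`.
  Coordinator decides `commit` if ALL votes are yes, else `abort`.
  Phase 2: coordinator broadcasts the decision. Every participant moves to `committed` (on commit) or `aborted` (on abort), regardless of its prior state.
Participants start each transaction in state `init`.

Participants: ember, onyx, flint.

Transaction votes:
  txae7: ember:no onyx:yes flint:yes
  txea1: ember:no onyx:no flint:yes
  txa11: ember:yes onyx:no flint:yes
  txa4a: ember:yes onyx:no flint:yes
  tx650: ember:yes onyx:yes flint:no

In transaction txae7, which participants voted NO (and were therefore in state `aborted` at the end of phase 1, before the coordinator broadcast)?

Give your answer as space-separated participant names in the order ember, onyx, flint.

Txn txae7 phase 1: ember no -> aborted; onyx yes -> prepared; flint yes -> prepared

Answer: ember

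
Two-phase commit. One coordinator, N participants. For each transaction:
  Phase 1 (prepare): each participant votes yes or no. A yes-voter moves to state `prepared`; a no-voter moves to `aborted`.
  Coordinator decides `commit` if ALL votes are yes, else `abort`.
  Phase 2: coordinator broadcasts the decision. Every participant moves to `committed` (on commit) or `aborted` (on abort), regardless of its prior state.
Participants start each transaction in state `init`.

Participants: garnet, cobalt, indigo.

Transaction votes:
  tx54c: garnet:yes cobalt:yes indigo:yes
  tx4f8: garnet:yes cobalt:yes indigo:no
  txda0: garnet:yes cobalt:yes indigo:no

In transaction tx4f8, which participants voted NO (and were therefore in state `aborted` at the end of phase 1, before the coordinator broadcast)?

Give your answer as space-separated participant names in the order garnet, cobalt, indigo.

Answer: indigo

Derivation:
Txn tx4f8 phase 1: garnet yes -> prepared; cobalt yes -> prepared; indigo no -> aborted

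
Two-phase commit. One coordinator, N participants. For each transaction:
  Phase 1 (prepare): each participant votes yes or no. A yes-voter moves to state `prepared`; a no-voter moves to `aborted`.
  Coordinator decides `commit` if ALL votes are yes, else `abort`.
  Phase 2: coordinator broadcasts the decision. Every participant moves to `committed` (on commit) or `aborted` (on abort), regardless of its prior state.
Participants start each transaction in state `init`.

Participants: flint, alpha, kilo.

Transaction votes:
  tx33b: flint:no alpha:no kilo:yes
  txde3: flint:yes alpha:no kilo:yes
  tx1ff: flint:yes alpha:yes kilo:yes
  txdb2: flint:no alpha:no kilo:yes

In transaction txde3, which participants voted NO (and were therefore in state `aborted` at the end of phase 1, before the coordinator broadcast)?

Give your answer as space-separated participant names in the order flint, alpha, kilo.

Answer: alpha

Derivation:
Txn txde3 phase 1: flint yes -> prepared; alpha no -> aborted; kilo yes -> prepared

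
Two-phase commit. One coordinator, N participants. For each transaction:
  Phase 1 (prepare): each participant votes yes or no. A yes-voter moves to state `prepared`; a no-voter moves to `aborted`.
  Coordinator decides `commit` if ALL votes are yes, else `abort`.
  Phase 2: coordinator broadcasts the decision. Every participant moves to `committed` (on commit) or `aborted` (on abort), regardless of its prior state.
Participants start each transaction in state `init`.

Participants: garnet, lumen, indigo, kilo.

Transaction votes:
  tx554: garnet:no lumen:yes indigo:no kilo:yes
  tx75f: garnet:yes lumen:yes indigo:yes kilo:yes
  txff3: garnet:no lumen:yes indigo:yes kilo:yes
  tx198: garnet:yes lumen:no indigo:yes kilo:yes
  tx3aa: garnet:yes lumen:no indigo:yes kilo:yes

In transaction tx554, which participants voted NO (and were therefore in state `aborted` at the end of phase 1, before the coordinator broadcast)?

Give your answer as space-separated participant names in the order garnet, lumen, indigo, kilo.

Answer: garnet indigo

Derivation:
Txn tx554 phase 1: garnet no -> aborted; lumen yes -> prepared; indigo no -> aborted; kilo yes -> prepared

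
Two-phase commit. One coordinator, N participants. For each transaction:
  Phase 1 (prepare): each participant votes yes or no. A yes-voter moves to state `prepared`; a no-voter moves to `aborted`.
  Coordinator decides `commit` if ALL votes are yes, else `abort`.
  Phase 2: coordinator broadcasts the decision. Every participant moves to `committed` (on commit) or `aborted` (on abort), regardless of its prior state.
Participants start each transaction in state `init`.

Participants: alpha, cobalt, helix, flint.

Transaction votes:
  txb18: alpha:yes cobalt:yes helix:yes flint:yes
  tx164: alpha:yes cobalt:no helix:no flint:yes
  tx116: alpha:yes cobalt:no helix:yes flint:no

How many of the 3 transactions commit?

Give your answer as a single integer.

Answer: 1

Derivation:
txb18: all yes -> commit (commits=1)
tx164: no from cobalt, helix -> abort (commits=1)
tx116: no from cobalt, flint -> abort (commits=1)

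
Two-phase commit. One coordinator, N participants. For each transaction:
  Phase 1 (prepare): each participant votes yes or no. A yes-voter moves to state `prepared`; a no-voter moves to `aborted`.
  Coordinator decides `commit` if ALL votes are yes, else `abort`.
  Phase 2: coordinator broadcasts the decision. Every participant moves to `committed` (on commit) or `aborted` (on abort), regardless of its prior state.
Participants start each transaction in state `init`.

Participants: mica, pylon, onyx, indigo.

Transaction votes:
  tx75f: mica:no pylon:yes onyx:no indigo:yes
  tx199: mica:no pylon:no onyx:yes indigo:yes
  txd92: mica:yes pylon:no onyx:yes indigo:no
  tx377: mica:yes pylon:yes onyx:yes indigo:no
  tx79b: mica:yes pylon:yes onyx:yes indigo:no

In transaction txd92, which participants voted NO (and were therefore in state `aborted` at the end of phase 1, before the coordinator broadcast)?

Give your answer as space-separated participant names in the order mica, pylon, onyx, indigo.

Txn txd92 phase 1: mica yes -> prepared; pylon no -> aborted; onyx yes -> prepared; indigo no -> aborted

Answer: pylon indigo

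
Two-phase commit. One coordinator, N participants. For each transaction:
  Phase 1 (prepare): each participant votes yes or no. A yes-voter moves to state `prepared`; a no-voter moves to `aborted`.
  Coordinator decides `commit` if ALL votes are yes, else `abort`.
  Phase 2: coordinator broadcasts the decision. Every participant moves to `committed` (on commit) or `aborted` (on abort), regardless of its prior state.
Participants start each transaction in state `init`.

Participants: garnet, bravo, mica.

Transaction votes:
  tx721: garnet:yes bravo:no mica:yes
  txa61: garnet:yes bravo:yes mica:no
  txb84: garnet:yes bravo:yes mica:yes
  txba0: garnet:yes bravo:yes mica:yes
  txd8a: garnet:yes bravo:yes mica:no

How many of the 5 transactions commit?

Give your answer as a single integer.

tx721: no from bravo -> abort (commits=0)
txa61: no from mica -> abort (commits=0)
txb84: all yes -> commit (commits=1)
txba0: all yes -> commit (commits=2)
txd8a: no from mica -> abort (commits=2)

Answer: 2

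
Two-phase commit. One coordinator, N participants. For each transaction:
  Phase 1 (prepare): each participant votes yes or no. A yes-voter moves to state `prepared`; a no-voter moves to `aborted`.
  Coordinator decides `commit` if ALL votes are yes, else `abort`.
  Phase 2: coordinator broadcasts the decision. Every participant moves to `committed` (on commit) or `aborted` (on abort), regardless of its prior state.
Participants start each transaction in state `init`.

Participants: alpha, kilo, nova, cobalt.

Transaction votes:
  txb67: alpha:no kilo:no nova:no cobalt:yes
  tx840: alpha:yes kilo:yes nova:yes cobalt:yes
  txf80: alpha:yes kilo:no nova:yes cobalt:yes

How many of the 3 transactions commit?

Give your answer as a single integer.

txb67: no from alpha, kilo, nova -> abort (commits=0)
tx840: all yes -> commit (commits=1)
txf80: no from kilo -> abort (commits=1)

Answer: 1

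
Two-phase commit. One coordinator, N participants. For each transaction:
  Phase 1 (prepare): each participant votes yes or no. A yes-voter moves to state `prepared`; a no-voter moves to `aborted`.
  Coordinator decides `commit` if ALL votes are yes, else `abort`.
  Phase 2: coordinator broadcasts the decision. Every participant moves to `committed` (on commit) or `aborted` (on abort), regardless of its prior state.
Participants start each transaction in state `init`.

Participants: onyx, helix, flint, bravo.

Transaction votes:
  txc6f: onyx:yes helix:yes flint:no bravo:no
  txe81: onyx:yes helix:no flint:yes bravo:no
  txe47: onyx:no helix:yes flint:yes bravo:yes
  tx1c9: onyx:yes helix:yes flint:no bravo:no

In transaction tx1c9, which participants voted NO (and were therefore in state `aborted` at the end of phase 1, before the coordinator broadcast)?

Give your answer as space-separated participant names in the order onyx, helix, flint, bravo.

Answer: flint bravo

Derivation:
Txn tx1c9 phase 1: onyx yes -> prepared; helix yes -> prepared; flint no -> aborted; bravo no -> aborted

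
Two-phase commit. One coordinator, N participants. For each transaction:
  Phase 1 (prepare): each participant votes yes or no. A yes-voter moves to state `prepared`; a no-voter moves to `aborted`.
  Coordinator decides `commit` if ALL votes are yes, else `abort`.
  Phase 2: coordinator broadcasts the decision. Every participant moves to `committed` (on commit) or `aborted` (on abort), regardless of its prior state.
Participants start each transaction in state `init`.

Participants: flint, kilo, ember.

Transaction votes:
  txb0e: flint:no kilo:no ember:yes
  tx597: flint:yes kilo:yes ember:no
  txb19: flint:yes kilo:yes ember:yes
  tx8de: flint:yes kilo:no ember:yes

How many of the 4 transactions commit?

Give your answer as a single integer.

txb0e: no from flint, kilo -> abort (commits=0)
tx597: no from ember -> abort (commits=0)
txb19: all yes -> commit (commits=1)
tx8de: no from kilo -> abort (commits=1)

Answer: 1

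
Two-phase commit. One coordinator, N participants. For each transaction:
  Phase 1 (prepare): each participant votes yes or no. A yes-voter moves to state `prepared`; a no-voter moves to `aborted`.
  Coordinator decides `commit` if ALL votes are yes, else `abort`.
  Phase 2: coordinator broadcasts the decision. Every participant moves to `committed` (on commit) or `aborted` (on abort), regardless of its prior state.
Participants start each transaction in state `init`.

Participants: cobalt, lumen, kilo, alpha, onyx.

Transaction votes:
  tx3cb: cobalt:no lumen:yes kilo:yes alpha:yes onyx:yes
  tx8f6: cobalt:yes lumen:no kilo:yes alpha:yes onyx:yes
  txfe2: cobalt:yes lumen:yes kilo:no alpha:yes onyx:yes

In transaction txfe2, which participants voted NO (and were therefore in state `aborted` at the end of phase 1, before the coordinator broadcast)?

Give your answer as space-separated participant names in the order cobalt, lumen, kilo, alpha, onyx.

Txn txfe2 phase 1: cobalt yes -> prepared; lumen yes -> prepared; kilo no -> aborted; alpha yes -> prepared; onyx yes -> prepared

Answer: kilo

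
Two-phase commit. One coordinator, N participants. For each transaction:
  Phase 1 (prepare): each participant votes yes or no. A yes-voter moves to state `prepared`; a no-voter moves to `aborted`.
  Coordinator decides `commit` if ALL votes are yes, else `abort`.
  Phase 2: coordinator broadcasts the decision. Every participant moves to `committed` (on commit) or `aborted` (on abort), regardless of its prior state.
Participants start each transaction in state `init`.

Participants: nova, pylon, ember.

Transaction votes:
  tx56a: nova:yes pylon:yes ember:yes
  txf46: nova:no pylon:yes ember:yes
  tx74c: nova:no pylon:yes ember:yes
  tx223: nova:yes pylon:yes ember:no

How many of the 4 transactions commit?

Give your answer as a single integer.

tx56a: all yes -> commit (commits=1)
txf46: no from nova -> abort (commits=1)
tx74c: no from nova -> abort (commits=1)
tx223: no from ember -> abort (commits=1)

Answer: 1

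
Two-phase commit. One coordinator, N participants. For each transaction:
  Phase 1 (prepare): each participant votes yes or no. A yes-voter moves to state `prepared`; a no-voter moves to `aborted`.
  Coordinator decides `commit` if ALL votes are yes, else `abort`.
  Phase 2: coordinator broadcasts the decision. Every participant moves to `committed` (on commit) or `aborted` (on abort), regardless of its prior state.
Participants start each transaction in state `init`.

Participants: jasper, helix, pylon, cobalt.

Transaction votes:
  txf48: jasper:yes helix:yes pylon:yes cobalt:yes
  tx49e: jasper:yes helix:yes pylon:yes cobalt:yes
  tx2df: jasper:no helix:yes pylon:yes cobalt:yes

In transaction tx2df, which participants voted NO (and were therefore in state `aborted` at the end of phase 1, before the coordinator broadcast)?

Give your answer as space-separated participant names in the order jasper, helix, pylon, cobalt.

Answer: jasper

Derivation:
Txn tx2df phase 1: jasper no -> aborted; helix yes -> prepared; pylon yes -> prepared; cobalt yes -> prepared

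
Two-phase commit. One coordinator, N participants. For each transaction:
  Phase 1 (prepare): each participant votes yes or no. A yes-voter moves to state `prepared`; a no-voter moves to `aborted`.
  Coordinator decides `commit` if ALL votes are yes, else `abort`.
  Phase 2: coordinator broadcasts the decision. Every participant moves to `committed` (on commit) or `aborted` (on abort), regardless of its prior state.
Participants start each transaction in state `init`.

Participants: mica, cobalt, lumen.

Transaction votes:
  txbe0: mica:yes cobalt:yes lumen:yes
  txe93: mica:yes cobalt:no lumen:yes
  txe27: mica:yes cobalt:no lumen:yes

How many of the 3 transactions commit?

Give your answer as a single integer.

txbe0: all yes -> commit (commits=1)
txe93: no from cobalt -> abort (commits=1)
txe27: no from cobalt -> abort (commits=1)

Answer: 1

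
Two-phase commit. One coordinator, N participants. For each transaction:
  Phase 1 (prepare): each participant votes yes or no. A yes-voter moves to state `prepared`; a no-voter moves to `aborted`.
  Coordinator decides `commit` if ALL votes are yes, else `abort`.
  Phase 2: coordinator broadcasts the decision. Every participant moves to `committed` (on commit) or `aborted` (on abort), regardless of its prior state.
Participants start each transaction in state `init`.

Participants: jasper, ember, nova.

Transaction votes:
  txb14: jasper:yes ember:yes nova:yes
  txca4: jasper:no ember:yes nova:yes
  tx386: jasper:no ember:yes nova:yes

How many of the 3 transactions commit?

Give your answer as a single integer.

txb14: all yes -> commit (commits=1)
txca4: no from jasper -> abort (commits=1)
tx386: no from jasper -> abort (commits=1)

Answer: 1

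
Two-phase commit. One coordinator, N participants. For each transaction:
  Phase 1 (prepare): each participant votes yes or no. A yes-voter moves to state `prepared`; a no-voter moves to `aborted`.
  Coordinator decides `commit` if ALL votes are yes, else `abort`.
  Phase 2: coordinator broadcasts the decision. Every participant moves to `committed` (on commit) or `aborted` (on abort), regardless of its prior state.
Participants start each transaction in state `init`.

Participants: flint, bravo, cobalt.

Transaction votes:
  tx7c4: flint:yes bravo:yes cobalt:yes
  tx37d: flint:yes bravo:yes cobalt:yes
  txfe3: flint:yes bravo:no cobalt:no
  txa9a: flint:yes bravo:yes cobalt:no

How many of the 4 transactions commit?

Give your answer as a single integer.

tx7c4: all yes -> commit (commits=1)
tx37d: all yes -> commit (commits=2)
txfe3: no from bravo, cobalt -> abort (commits=2)
txa9a: no from cobalt -> abort (commits=2)

Answer: 2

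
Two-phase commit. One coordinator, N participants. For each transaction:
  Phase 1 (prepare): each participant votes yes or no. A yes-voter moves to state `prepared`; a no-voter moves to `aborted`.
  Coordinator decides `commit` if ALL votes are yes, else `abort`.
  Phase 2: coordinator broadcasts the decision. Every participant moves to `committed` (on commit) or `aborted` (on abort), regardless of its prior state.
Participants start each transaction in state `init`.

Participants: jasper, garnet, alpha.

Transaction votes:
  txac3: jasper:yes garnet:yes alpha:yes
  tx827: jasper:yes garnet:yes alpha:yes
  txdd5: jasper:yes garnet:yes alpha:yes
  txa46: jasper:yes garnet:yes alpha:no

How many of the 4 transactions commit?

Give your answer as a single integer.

txac3: all yes -> commit (commits=1)
tx827: all yes -> commit (commits=2)
txdd5: all yes -> commit (commits=3)
txa46: no from alpha -> abort (commits=3)

Answer: 3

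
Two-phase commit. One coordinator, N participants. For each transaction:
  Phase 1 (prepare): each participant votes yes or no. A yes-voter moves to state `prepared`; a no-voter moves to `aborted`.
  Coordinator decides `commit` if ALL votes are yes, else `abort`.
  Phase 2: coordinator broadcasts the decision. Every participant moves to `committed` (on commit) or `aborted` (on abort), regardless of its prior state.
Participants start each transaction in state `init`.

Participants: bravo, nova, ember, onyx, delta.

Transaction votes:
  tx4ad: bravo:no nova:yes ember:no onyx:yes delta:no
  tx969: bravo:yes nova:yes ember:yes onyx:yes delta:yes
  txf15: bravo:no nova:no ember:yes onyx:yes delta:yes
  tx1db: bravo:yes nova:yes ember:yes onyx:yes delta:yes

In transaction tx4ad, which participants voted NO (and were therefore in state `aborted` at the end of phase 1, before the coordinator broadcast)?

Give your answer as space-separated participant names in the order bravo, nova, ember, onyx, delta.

Answer: bravo ember delta

Derivation:
Txn tx4ad phase 1: bravo no -> aborted; nova yes -> prepared; ember no -> aborted; onyx yes -> prepared; delta no -> aborted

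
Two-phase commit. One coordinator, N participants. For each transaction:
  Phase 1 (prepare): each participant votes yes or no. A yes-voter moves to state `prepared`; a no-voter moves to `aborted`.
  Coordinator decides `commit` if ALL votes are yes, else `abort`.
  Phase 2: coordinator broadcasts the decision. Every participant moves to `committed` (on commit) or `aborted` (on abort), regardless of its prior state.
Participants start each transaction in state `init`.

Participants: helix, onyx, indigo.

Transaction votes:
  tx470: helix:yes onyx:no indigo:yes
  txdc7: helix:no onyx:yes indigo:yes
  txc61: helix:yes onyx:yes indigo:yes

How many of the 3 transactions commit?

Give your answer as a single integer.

Answer: 1

Derivation:
tx470: no from onyx -> abort (commits=0)
txdc7: no from helix -> abort (commits=0)
txc61: all yes -> commit (commits=1)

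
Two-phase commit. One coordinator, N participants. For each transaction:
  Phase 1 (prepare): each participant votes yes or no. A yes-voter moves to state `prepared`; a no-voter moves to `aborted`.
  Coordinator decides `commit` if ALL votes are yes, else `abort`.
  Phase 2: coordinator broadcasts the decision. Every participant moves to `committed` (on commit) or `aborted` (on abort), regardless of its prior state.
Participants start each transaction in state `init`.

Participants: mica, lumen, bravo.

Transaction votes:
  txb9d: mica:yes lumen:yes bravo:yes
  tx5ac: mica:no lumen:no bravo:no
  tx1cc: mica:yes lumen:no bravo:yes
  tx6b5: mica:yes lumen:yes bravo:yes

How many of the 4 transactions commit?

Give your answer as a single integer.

Answer: 2

Derivation:
txb9d: all yes -> commit (commits=1)
tx5ac: no from mica, lumen, bravo -> abort (commits=1)
tx1cc: no from lumen -> abort (commits=1)
tx6b5: all yes -> commit (commits=2)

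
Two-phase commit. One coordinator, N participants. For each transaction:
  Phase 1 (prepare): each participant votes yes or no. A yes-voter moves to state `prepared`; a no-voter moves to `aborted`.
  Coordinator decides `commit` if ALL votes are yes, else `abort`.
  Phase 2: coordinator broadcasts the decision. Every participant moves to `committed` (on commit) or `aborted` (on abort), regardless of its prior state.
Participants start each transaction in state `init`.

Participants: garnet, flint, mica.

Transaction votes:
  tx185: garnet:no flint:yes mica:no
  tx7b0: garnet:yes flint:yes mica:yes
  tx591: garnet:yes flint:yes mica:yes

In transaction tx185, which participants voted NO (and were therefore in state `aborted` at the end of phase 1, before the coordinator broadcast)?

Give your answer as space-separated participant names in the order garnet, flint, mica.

Answer: garnet mica

Derivation:
Txn tx185 phase 1: garnet no -> aborted; flint yes -> prepared; mica no -> aborted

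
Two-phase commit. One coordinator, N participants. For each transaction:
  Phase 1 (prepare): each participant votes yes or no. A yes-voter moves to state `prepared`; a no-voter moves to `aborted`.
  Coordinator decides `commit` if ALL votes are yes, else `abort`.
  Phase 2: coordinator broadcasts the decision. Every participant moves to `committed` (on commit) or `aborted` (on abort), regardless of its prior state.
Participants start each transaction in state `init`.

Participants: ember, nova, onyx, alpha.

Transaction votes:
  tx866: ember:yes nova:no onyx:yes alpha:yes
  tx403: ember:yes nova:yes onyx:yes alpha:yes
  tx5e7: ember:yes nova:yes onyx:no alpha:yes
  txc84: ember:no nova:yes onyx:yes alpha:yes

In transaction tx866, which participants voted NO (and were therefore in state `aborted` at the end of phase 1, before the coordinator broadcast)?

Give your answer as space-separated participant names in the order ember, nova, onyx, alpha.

Answer: nova

Derivation:
Txn tx866 phase 1: ember yes -> prepared; nova no -> aborted; onyx yes -> prepared; alpha yes -> prepared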